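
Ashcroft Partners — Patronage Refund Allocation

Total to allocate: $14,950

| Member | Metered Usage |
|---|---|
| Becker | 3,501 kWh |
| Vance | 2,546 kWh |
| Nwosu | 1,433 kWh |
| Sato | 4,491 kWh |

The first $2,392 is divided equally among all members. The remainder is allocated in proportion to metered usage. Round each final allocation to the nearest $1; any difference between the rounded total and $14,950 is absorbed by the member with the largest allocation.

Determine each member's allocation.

First tranche $2,392 split equally: $598 each.
Remainder $12,558 by metered usage (total 11,971): Becker 3,672.67 → $3,673; Vance 2,670.84 → $2,671; Nwosu 1,503.27 → $1,503; Sato 4,711.22 → $4,711.
Totals: Becker $598 + $3,673 = $4,271; Vance $598 + $2,671 = $3,269; Nwosu $598 + $1,503 = $2,101; Sato $598 + $4,711 = $5,309.

Becker: $4,271; Vance: $3,269; Nwosu: $2,101; Sato: $5,309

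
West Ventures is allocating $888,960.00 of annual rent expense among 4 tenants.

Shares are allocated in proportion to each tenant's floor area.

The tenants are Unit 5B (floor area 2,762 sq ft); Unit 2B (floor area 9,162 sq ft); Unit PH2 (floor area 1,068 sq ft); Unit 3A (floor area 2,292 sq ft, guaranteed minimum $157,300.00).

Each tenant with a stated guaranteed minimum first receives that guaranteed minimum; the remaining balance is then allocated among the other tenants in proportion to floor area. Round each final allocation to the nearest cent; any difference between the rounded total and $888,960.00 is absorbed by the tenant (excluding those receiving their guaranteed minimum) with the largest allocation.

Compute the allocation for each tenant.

Unit 5B: $155,545.33 · Unit 2B: $515,968.97 · Unit PH2: $60,145.70 · Unit 3A: $157,300.00

Fund the minimums — Unit 3A $157,300.00. Remaining pool $731,660.00.
Remaining pool split over remaining floor area 12,992: Unit 5B 155,545.3294 → $155,545.33; Unit 2B 515,968.9748 → $515,968.97; Unit PH2 60,145.6958 → $60,145.70.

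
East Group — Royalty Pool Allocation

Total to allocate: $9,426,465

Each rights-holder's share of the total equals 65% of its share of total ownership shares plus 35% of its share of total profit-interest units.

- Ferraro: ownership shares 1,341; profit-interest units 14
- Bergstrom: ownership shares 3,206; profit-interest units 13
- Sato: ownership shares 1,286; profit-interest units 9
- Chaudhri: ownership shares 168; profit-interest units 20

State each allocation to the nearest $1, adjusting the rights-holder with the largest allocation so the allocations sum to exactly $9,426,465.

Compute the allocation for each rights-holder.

Ferraro: $2,194,017 · Bergstrom: $4,039,324 · Sato: $1,843,283 · Chaudhri: $1,349,841

Ownership shares total 6,001; profit-interest units total 56.
Blended shares (65% ownership shares + 35% profit-interest units): Ferraro 0.2328; Bergstrom 0.4285; Sato 0.1955; Chaudhri 0.1432.
Pro-rata amounts: Ferraro 2,194,017.19; Bergstrom 4,039,323.11; Sato 1,843,283.498; Chaudhri 1,349,841.20.
At nearest $1: Ferraro $2,194,017; Bergstrom $4,039,323; Sato $1,843,283; Chaudhri $1,349,841. Sum = $9,426,464.
Difference $9,426,465 − $9,426,464 = +$1 applied to largest allocation (Bergstrom): Bergstrom becomes $4,039,324.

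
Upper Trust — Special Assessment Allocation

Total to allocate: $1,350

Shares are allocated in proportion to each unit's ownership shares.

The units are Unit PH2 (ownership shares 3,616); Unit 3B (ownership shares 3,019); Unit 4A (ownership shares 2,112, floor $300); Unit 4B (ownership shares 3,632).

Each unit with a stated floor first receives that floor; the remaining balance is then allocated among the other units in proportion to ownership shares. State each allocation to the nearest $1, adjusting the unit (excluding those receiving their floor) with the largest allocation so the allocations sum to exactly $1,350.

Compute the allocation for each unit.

Unit PH2: $370 | Unit 3B: $309 | Unit 4A: $300 | Unit 4B: $371

Minimums first: Unit 4A $300. Balance $1,050.
Balance split over remaining ownership shares 10,267: Unit PH2 369.81 → $370; Unit 3B 308.75 → $309; Unit 4B 371.44 → $371.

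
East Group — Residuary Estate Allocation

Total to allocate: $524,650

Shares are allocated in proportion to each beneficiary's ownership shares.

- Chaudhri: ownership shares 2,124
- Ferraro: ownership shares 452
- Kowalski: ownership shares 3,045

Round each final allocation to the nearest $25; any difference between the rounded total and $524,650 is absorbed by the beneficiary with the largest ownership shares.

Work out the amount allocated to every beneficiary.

Combined ownership shares = 5,621.
Proportional shares: Chaudhri 2,124/5,621 × $524,650 = 198,248.82; Ferraro 452/5,621 × $524,650 = 42,188.54; Kowalski 3,045/5,621 × $524,650 = 284,212.64.
After rounding ($25): Chaudhri $198,250; Ferraro $42,200; Kowalski $284,225. Sum = $524,675.
Difference $524,650 − $524,675 = −$25 applied to largest ownership shares (Kowalski): Kowalski becomes $284,200.

Chaudhri: $198,250 · Ferraro: $42,200 · Kowalski: $284,200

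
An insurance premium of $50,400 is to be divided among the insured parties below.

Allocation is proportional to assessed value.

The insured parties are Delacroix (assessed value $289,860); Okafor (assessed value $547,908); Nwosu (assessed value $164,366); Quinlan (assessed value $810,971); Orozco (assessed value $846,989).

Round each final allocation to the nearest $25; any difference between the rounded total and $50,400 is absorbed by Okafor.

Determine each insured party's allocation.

Assessed value total: 2,660,094.
Proportional shares: Delacroix 289,860/2,660,094 × $50,400 = 5,491.89; Okafor 547,908/2,660,094 × $50,400 = 10,381.05; Nwosu 164,366/2,660,094 × $50,400 = 3,114.19; Quinlan 810,971/2,660,094 × $50,400 = 15,365.22; Orozco 846,989/2,660,094 × $50,400 = 16,047.65.
At nearest $25: Delacroix $5,500; Okafor $10,375; Nwosu $3,125; Quinlan $15,375; Orozco $16,050. Sum = $50,425.
Difference $50,400 − $50,425 = −$25 applied to Okafor: Okafor becomes $10,350.

Delacroix: $5,500 | Okafor: $10,350 | Nwosu: $3,125 | Quinlan: $15,375 | Orozco: $16,050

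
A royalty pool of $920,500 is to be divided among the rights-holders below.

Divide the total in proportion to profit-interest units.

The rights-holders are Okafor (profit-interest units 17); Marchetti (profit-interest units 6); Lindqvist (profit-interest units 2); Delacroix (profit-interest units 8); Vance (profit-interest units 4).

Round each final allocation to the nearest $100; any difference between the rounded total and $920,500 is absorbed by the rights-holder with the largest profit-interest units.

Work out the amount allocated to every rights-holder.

Combined profit-interest units = 17 + 6 + 2 + 8 + 4 = 37.
Proportional shares: Okafor 422,932.43; Marchetti 149,270.27; Lindqvist 49,756.76; Delacroix 199,027.03; Vance 99,513.51.
After rounding ($100): Okafor $422,900; Marchetti $149,300; Lindqvist $49,800; Delacroix $199,000; Vance $99,500. Sum = $920,500.
Sum already equals the total — no adjustment.

Okafor: $422,900 | Marchetti: $149,300 | Lindqvist: $49,800 | Delacroix: $199,000 | Vance: $99,500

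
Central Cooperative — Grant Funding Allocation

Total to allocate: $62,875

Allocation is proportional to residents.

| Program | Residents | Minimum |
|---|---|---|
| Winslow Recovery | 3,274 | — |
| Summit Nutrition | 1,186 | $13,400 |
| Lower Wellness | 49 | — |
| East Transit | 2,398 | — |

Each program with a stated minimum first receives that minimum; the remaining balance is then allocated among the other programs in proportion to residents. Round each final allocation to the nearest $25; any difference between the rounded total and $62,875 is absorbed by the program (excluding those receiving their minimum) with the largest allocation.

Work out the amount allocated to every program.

Winslow Recovery: $28,300 | Summit Nutrition: $13,400 | Lower Wellness: $425 | East Transit: $20,750

Minimums first: Summit Nutrition $13,400. Remaining pool $49,475.
Remaining pool split over remaining residents 5,721: Winslow Recovery 28,313.43 → $28,325; Lower Wellness 423.75 → $425; East Transit 20,737.82 → $20,750.
Rounding difference −$25 applied to Winslow Recovery → $28,300.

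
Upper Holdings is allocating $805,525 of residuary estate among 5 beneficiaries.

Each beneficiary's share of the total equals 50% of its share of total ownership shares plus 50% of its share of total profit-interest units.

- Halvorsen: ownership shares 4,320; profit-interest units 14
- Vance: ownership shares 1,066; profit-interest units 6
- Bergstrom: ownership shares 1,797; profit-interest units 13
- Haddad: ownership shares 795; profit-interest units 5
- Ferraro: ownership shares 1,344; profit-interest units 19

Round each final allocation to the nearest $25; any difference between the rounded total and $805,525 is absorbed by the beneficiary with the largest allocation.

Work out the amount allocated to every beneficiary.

Ownership shares total 9,322; profit-interest units total 57.
Composite weights (50% ownership shares + 50% profit-interest units): Halvorsen 0.3545; Vance 0.1098; Bergstrom 0.2104; Haddad 0.0865; Ferraro 0.2388.
Unrounded shares: Halvorsen 285,572.27; Vance 88,453.21; Bergstrom 169,498.56; Haddad 69,678.49; Ferraro 192,322.48.
Rounded to nearest $25: Halvorsen $285,575; Vance $88,450; Bergstrom $169,500; Haddad $69,675; Ferraro $192,325. Sum = $805,525.
No rounding difference to absorb.

Halvorsen: $285,575 · Vance: $88,450 · Bergstrom: $169,500 · Haddad: $69,675 · Ferraro: $192,325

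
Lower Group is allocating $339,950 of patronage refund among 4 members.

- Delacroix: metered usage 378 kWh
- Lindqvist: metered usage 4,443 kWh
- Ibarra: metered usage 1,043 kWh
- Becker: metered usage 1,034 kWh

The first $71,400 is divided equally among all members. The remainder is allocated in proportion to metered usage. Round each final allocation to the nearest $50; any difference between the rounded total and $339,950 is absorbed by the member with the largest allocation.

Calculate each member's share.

Delacroix: $32,550 | Lindqvist: $190,850 | Ibarra: $58,450 | Becker: $58,100

First tranche $71,400 split equally: $17,850 each.
Remainder $268,550 by metered usage (total 6,898): Delacroix 14,716.14 → $14,700; Lindqvist 172,972.98 → $172,950; Ibarra 40,605.63 → $40,600; Becker 40,255.25 → $40,250.
Rounding difference +$50 on remainder applied to Lindqvist.
Totals: Delacroix $17,850 + $14,700 = $32,550; Lindqvist $17,850 + $173,000 = $190,850; Ibarra $17,850 + $40,600 = $58,450; Becker $17,850 + $40,250 = $58,100.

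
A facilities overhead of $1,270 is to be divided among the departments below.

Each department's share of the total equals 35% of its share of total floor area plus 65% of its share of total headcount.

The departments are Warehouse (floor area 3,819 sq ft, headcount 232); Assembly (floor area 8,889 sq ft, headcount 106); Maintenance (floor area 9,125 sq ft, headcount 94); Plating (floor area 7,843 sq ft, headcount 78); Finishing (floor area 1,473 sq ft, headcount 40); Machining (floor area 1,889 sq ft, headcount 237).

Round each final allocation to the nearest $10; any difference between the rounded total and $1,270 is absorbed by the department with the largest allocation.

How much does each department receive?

Floor area total 33,038; headcount total 787.
Composite weights (35% floor area + 65% headcount): Warehouse 0.2321; Assembly 0.1817; Maintenance 0.1743; Plating 0.1475; Finishing 0.0486; Machining 0.2158.
Unrounded shares: Warehouse 294.73; Assembly 230.78; Maintenance 221.37; Plating 187.34; Finishing 61.77; Machining 274.01.
After rounding ($10): Warehouse $290; Assembly $230; Maintenance $220; Plating $190; Finishing $60; Machining $270. Sum = $1,260.
Difference $1,270 − $1,260 = +$10 applied to largest allocation (Warehouse): Warehouse becomes $300.

Warehouse: $300; Assembly: $230; Maintenance: $220; Plating: $190; Finishing: $60; Machining: $270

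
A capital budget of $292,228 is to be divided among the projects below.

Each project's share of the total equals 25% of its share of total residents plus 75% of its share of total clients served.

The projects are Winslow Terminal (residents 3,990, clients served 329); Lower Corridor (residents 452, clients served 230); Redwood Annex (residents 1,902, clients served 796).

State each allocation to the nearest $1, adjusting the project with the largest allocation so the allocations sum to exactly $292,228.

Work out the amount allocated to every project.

Winslow Terminal: $99,164; Lower Corridor: $42,408; Redwood Annex: $150,656

Residents total 6,344; clients served total 1,355.
Blended shares (25% residents + 75% clients served): Winslow Terminal 0.3393; Lower Corridor 0.1451; Redwood Annex 0.5155.
Proportional shares: Winslow Terminal 99,164.21; Lower Corridor 42,407.65; Redwood Annex 150,656.13.
After rounding ($1): Winslow Terminal $99,164; Lower Corridor $42,408; Redwood Annex $150,656. Sum = $292,228.
Rounded total matches; no reconciliation needed.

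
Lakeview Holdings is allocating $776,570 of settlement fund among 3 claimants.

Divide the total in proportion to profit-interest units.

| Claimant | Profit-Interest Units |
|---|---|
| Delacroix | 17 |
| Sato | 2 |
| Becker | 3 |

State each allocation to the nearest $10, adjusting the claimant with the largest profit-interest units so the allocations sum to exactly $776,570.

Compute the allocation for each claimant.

Delacroix: $600,070; Sato: $70,600; Becker: $105,900

Total profit-interest units = 17 + 2 + 3 = 22.
Proportional shares: Delacroix 600,076.82; Sato 70,597.27; Becker 105,895.91.
After rounding ($10): Delacroix $600,080; Sato $70,600; Becker $105,900. Sum = $776,580.
Difference $776,570 − $776,580 = −$10 applied to largest profit-interest units (Delacroix): Delacroix becomes $600,070.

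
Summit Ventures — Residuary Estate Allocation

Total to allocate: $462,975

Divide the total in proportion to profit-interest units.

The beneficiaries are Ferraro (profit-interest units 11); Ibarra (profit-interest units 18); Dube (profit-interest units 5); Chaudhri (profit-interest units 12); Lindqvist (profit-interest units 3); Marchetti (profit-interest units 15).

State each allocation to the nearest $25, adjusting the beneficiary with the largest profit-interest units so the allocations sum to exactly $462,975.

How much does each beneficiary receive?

Sum of profit-interest units: 64.
Raw shares: Ferraro 11/64 × $462,975 = 79,573.83; Ibarra 18/64 × $462,975 = 130,211.72; Dube 5/64 × $462,975 = 36,169.92; Chaudhri 12/64 × $462,975 = 86,807.81; Lindqvist 3/64 × $462,975 = 21,701.95; Marchetti 15/64 × $462,975 = 108,509.77.
At nearest $25: Ferraro $79,575; Ibarra $130,200; Dube $36,175; Chaudhri $86,800; Lindqvist $21,700; Marchetti $108,500. Sum = $462,950.
Difference $462,975 − $462,950 = +$25 applied to largest profit-interest units (Ibarra): Ibarra becomes $130,225.

Ferraro: $79,575 | Ibarra: $130,225 | Dube: $36,175 | Chaudhri: $86,800 | Lindqvist: $21,700 | Marchetti: $108,500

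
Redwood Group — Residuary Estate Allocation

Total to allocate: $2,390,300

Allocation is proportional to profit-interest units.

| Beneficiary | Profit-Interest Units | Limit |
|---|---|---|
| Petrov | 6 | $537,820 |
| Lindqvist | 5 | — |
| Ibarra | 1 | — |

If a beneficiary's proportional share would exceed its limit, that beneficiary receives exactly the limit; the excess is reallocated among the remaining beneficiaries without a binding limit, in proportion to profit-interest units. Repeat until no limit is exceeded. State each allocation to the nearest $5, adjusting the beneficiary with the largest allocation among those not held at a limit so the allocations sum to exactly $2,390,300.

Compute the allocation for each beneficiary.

Total profit-interest units = 12.
Proportional shares (ignoring caps): Petrov 1,195,150.00; Lindqvist 995,958.33; Ibarra 199,191.67.
Cap binds for Petrov ($537,820); remaining pool $1,852,480 reallocated over remaining profit-interest units 6.
Remaining shares: Lindqvist 1,543,733.33 → $1,543,735; Ibarra 308,746.67 → $308,745.

Petrov: $537,820 · Lindqvist: $1,543,735 · Ibarra: $308,745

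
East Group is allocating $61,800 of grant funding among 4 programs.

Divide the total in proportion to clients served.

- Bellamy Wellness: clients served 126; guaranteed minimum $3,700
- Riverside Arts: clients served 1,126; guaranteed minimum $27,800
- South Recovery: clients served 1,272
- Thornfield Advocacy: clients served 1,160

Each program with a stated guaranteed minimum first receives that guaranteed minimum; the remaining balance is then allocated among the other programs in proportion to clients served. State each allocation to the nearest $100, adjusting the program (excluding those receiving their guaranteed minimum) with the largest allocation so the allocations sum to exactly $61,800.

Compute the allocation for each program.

Minimums first: Bellamy Wellness $3,700; Riverside Arts $27,800. Remaining pool $30,300.
Remaining pool split over remaining clients served 2,432: South Recovery 15,847.70 → $15,800; Thornfield Advocacy 14,452.30 → $14,500.

Bellamy Wellness: $3,700 | Riverside Arts: $27,800 | South Recovery: $15,800 | Thornfield Advocacy: $14,500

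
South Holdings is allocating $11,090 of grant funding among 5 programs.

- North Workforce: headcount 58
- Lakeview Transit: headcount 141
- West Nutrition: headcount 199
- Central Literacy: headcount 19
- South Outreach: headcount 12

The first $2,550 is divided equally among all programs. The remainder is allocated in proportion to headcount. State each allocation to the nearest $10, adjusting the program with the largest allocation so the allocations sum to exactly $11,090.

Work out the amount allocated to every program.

Equal tier: $2,550 ÷ 5 = $510 apiece.
Remainder $8,540 by headcount (total 429): North Workforce 1,154.59 → $1,150; Lakeview Transit 2,806.85 → $2,810; West Nutrition 3,961.45 → $3,960; Central Literacy 378.23 → $380; South Outreach 238.88 → $240.
Totals: North Workforce $510 + $1,150 = $1,660; Lakeview Transit $510 + $2,810 = $3,320; West Nutrition $510 + $3,960 = $4,470; Central Literacy $510 + $380 = $890; South Outreach $510 + $240 = $750.

North Workforce: $1,660 · Lakeview Transit: $3,320 · West Nutrition: $4,470 · Central Literacy: $890 · South Outreach: $750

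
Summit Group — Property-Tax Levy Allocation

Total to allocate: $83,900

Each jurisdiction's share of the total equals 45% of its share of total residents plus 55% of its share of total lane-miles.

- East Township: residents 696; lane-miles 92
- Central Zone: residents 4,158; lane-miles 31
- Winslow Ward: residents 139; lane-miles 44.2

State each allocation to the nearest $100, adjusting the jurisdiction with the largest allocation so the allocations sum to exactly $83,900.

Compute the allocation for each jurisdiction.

East Township: $30,700 · Central Zone: $40,000 · Winslow Ward: $13,200

Residents total 4,993; lane-miles total 167.2.
Combined weights (45% residents + 55% lane-miles): East Township 0.3654; Central Zone 0.4767; Winslow Ward 0.1579.
Raw shares: East Township 30,653.65; Central Zone 39,996.67; Winslow Ward 13,249.68.
Rounded to nearest $100: East Township $30,700; Central Zone $40,000; Winslow Ward $13,200. Sum = $83,900.
Sum already equals the total — no adjustment.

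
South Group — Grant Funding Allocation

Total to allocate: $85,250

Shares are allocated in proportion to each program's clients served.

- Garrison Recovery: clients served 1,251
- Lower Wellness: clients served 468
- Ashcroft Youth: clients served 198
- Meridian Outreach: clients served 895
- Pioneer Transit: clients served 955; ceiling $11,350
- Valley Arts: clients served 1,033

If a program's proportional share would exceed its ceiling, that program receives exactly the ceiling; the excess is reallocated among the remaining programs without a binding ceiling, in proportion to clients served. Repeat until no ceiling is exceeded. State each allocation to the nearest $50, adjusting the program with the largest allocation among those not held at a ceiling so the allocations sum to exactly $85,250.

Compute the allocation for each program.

Combined clients served = 4,800.
Proportional shares (ignoring caps): Garrison Recovery 22,218.28; Lower Wellness 8,311.88; Ashcroft Youth 3,516.56; Meridian Outreach 15,895.57; Pioneer Transit 16,961.20; Valley Arts 18,346.51.
Held at cap: Pioneer Transit ($11,350); residual $73,900 reallocated over remaining clients served 3,845.
Remaining shares: Garrison Recovery 24,043.93 → $24,050; Lower Wellness 8,994.85 → $9,000; Ashcroft Youth 3,805.51 → $3,800; Meridian Outreach 17,201.69 → $17,200; Valley Arts 19,854.02 → $19,850.

Garrison Recovery: $24,050 · Lower Wellness: $9,000 · Ashcroft Youth: $3,800 · Meridian Outreach: $17,200 · Pioneer Transit: $11,350 · Valley Arts: $19,850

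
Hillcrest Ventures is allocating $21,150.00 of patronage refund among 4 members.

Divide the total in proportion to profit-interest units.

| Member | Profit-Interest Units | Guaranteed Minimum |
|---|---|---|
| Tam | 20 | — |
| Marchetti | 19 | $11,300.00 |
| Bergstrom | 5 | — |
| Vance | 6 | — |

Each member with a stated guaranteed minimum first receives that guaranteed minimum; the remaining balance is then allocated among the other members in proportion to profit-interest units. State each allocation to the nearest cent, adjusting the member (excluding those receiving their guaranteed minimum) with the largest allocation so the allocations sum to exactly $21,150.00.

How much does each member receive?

Fund the minimums — Marchetti $11,300.00. Remaining pool $9,850.00.
Remaining pool split over remaining profit-interest units 31: Tam 6,354.8387 → $6,354.84; Bergstrom 1,588.7097 → $1,588.71; Vance 1,906.4516 → $1,906.45.

Tam: $6,354.84 · Marchetti: $11,300.00 · Bergstrom: $1,588.71 · Vance: $1,906.45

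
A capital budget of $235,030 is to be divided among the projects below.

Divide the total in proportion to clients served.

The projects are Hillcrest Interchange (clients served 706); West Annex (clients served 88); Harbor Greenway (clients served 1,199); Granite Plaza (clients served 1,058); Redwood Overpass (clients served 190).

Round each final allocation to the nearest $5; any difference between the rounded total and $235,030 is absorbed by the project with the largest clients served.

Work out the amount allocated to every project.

Total clients served = 3,241.
Raw shares: Hillcrest Interchange 706/3,241 × $235,030 = 51,197.53; West Annex 88/3,241 × $235,030 = 6,381.56; Harbor Greenway 1,199/3,241 × $235,030 = 86,948.77; Granite Plaza 1,058/3,241 × $235,030 = 76,723.77; Redwood Overpass 190/3,241 × $235,030 = 13,778.37.
After rounding ($5): Hillcrest Interchange $51,200; West Annex $6,380; Harbor Greenway $86,950; Granite Plaza $76,725; Redwood Overpass $13,780. Sum = $235,035.
Difference $235,030 − $235,035 = −$5 applied to largest clients served (Harbor Greenway): Harbor Greenway becomes $86,945.

Hillcrest Interchange: $51,200 | West Annex: $6,380 | Harbor Greenway: $86,945 | Granite Plaza: $76,725 | Redwood Overpass: $13,780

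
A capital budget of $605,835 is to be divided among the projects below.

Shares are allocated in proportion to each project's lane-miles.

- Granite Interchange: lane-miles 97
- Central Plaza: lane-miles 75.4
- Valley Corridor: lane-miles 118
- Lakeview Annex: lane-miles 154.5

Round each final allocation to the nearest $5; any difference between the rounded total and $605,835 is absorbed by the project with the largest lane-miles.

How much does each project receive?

Total lane-miles = 97 + 75.4 + 118 + 154.5 = 444.9.
Unrounded shares: Granite Interchange 132,088.10; Central Plaza 102,674.67; Valley Corridor 160,684.49; Lakeview Annex 210,387.74.
At nearest $5: Granite Interchange $132,090; Central Plaza $102,675; Valley Corridor $160,685; Lakeview Annex $210,390. Sum = $605,840.
Difference $605,835 − $605,840 = −$5 applied to largest lane-miles (Lakeview Annex): Lakeview Annex becomes $210,385.

Granite Interchange: $132,090 · Central Plaza: $102,675 · Valley Corridor: $160,685 · Lakeview Annex: $210,385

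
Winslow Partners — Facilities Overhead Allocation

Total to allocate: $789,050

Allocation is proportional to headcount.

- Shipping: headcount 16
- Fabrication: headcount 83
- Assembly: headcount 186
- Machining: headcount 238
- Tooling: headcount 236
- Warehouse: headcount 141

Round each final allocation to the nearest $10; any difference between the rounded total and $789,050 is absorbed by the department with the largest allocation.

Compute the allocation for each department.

Shipping: $14,030 · Fabrication: $72,770 · Assembly: $163,070 · Machining: $208,650 · Tooling: $206,910 · Warehouse: $123,620

Sum of headcount: 900.
Proportional shares: Shipping 16/900 × $789,050 = 14,027.56; Fabrication 83/900 × $789,050 = 72,767.94; Assembly 186/900 × $789,050 = 163,070.33; Machining 238/900 × $789,050 = 208,659.89; Tooling 236/900 × $789,050 = 206,906.44; Warehouse 141/900 × $789,050 = 123,617.83.
At nearest $10: Shipping $14,030; Fabrication $72,770; Assembly $163,070; Machining $208,660; Tooling $206,910; Warehouse $123,620. Sum = $789,060.
Difference $789,050 − $789,060 = −$10 applied to largest allocation (Machining): Machining becomes $208,650.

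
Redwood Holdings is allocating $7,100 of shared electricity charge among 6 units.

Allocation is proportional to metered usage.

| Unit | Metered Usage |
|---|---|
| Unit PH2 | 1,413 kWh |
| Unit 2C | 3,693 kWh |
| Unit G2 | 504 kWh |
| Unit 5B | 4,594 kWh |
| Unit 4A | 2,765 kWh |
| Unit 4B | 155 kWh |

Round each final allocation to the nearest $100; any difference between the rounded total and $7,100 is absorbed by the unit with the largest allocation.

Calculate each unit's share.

Unit PH2: $800 · Unit 2C: $2,000 · Unit G2: $300 · Unit 5B: $2,400 · Unit 4A: $1,500 · Unit 4B: $100

Total metered usage = 13,124.
Pro-rata amounts: Unit PH2 1,413/13,124 × $7,100 = 764.42; Unit 2C 3,693/13,124 × $7,100 = 1,997.89; Unit G2 504/13,124 × $7,100 = 272.66; Unit 5B 4,594/13,124 × $7,100 = 2,485.32; Unit 4A 2,765/13,124 × $7,100 = 1,495.85; Unit 4B 155/13,124 × $7,100 = 83.85.
At nearest $100: Unit PH2 $800; Unit 2C $2,000; Unit G2 $300; Unit 5B $2,500; Unit 4A $1,500; Unit 4B $100. Sum = $7,200.
Difference $7,100 − $7,200 = −$100 applied to largest allocation (Unit 5B): Unit 5B becomes $2,400.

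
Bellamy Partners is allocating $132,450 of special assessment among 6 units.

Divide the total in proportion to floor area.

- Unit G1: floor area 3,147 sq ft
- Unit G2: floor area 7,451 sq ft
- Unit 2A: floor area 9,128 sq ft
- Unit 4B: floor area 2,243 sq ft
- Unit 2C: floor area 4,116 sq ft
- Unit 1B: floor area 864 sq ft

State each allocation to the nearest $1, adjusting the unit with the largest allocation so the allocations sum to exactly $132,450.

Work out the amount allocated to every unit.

Total floor area = 26,949.
Unrounded shares: Unit G1 3,147/26,949 × $132,450 = 15,467.00; Unit G2 7,451/26,949 × $132,450 = 36,620.47; Unit 2A 9,128/26,949 × $132,450 = 44,862.65; Unit 4B 2,243/26,949 × $132,450 = 11,023.98; Unit 2C 4,116/26,949 × $132,450 = 20,229.48; Unit 1B 864/26,949 × $132,450 = 4,246.42.
After rounding ($1): Unit G1 $15,467; Unit G2 $36,620; Unit 2A $44,863; Unit 4B $11,024; Unit 2C $20,229; Unit 1B $4,246. Sum = $132,449.
Difference $132,450 − $132,449 = +$1 applied to largest allocation (Unit 2A): Unit 2A becomes $44,864.

Unit G1: $15,467 | Unit G2: $36,620 | Unit 2A: $44,864 | Unit 4B: $11,024 | Unit 2C: $20,229 | Unit 1B: $4,246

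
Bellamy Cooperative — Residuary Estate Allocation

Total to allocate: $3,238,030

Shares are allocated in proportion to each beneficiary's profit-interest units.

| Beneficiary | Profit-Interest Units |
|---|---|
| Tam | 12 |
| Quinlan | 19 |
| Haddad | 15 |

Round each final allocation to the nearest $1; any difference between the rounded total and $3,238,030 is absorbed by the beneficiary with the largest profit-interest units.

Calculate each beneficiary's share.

Tam: $844,703 | Quinlan: $1,337,448 | Haddad: $1,055,879

Profit-interest units total: 46.
Proportional shares: Tam 12/46 × $3,238,030 = 844,703.48; Quinlan 19/46 × $3,238,030 = 1,337,447.17; Haddad 15/46 × $3,238,030 = 1,055,879.35.
At nearest $1: Tam $844,703; Quinlan $1,337,447; Haddad $1,055,879. Sum = $3,238,029.
Difference $3,238,030 − $3,238,029 = +$1 applied to largest profit-interest units (Quinlan): Quinlan becomes $1,337,448.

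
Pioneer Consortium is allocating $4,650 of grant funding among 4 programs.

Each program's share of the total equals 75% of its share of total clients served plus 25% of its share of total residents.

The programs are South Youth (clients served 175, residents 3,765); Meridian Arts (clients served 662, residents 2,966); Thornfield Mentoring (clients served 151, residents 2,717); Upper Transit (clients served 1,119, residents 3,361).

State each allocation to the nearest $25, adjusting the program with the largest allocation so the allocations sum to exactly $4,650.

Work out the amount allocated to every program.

South Youth: $625 | Meridian Arts: $1,375 | Thornfield Mentoring: $500 | Upper Transit: $2,150

Totals — clients served 2,107, residents 12,809.
Composite weights (75% clients served + 25% residents): South Youth 0.1358; Meridian Arts 0.2935; Thornfield Mentoring 0.1068; Upper Transit 0.4639.
Unrounded shares: South Youth 631.36; Meridian Arts 1,364.92; Thornfield Mentoring 496.52; Upper Transit 2,157.20.
Rounded to nearest $25: South Youth $625; Meridian Arts $1,375; Thornfield Mentoring $500; Upper Transit $2,150. Sum = $4,650.
Rounded total matches; no reconciliation needed.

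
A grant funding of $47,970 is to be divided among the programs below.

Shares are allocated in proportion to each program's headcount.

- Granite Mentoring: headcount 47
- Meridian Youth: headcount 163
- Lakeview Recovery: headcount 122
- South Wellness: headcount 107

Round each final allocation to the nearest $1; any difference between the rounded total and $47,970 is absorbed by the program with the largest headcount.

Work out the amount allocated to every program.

Granite Mentoring: $5,136 | Meridian Youth: $17,811 | Lakeview Recovery: $13,331 | South Wellness: $11,692

Total headcount = 47 + 163 + 122 + 107 = 439.
Proportional shares: Granite Mentoring 5,135.74; Meridian Youth 17,811.18; Lakeview Recovery 13,331.07; South Wellness 11,692.00.
Rounded to nearest $1: Granite Mentoring $5,136; Meridian Youth $17,811; Lakeview Recovery $13,331; South Wellness $11,692. Sum = $47,970.
Rounded total matches; no reconciliation needed.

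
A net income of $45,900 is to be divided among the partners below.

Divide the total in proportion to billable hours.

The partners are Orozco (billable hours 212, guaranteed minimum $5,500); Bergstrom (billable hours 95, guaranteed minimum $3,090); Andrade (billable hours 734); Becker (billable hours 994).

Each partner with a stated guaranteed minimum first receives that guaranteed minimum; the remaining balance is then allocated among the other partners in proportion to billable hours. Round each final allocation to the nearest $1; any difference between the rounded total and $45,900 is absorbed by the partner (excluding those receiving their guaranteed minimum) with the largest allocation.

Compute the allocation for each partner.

Orozco: $5,500 | Bergstrom: $3,090 | Andrade: $15,848 | Becker: $21,462

Guaranteed amounts: Orozco $5,500; Bergstrom $3,090. Balance $37,310.
Balance split over remaining billable hours 1,728: Andrade 15,848.11 → $15,848; Becker 21,461.89 → $21,462.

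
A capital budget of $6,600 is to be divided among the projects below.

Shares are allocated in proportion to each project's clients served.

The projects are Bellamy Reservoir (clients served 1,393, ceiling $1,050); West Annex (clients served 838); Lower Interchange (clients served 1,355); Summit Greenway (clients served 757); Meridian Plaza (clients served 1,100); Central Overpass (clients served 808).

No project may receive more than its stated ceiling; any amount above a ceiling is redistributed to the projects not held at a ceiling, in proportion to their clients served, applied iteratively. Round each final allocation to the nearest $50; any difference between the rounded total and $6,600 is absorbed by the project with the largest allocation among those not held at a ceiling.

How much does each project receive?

Bellamy Reservoir: $1,050; West Annex: $950; Lower Interchange: $1,600; Summit Greenway: $850; Meridian Plaza: $1,250; Central Overpass: $900

Clients served total: 6,251.
Proportional shares (ignoring caps): Bellamy Reservoir 1,470.77; West Annex 884.79; Lower Interchange 1,430.65; Summit Greenway 799.26; Meridian Plaza 1,161.41; Central Overpass 853.11.
Held at cap: Bellamy Reservoir ($1,050); remaining pool $5,550 reallocated over remaining clients served 4,858.
Redistributed shares: West Annex 957.37 → $950; Lower Interchange 1,548.01 → $1,550; Summit Greenway 864.83 → $850; Meridian Plaza 1,256.69 → $1,250; Central Overpass 923.10 → $900.
Rounding difference +$50 applied to Lower Interchange → $1,600.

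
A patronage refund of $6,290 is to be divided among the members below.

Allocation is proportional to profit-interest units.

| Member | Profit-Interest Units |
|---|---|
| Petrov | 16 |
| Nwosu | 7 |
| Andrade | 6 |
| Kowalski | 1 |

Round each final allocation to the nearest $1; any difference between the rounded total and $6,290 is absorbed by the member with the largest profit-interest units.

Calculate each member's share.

Petrov: $3,354 · Nwosu: $1,468 · Andrade: $1,258 · Kowalski: $210

Profit-interest units total: 16 + 7 + 6 + 1 = 30.
Pro-rata amounts: Petrov 3,354.67; Nwosu 1,467.67; Andrade 1,258.00; Kowalski 209.67.
At nearest $1: Petrov $3,355; Nwosu $1,468; Andrade $1,258; Kowalski $210. Sum = $6,291.
Difference $6,290 − $6,291 = −$1 applied to largest profit-interest units (Petrov): Petrov becomes $3,354.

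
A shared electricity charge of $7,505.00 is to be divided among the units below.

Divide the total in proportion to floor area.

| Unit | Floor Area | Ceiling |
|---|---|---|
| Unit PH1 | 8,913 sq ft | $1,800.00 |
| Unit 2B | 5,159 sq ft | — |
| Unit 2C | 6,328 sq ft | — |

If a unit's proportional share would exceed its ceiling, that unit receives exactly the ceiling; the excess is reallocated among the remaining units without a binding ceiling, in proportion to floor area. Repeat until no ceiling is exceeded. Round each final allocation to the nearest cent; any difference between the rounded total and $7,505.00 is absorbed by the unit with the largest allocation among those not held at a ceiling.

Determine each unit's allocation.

Unit PH1: $1,800.00 | Unit 2B: $2,562.21 | Unit 2C: $3,142.79

Floor area total: 20,400.
Pro-rata shares before constraints: Unit PH1 3,279.0228; Unit 2B 1,897.9556; Unit 2C 2,328.0216.
Capped: Unit PH1 ($1,800.00); residual $5,705.00 reallocated over remaining floor area 11,487.
Shares after redistribution: Unit 2B 2,562.2090 → $2,562.21; Unit 2C 3,142.7910 → $3,142.79.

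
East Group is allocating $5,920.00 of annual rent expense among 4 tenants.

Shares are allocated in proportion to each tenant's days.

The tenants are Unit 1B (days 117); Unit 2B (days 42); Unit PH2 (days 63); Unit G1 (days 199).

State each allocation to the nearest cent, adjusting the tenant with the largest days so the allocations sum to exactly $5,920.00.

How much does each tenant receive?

Unit 1B: $1,645.23; Unit 2B: $590.59; Unit PH2: $885.89; Unit G1: $2,798.29

Days total: 117 + 42 + 63 + 199 = 421.
Unrounded shares: Unit 1B 1,645.2257; Unit 2B 590.5938; Unit PH2 885.8907; Unit G1 2,798.2898.
Rounded to nearest cent: Unit 1B $1,645.23; Unit 2B $590.59; Unit PH2 $885.89; Unit G1 $2,798.29. Sum = $5,920.00.
No rounding difference to absorb.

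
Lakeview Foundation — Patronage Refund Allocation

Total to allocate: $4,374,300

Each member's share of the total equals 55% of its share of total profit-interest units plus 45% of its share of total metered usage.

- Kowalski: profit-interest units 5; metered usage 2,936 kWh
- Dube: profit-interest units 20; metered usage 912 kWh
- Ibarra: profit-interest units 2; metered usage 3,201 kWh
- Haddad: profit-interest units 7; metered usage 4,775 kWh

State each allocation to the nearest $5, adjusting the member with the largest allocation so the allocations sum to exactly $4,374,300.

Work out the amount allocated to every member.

Profit-interest units total 34; metered usage total 11,824.
Combined weights (55% profit-interest units + 45% metered usage): Kowalski 0.1926; Dube 0.3582; Ibarra 0.1542; Haddad 0.2950.
Proportional shares: Kowalski 842,582.87; Dube 1,567,042.57; Ibarra 674,417.31; Haddad 1,290,257.24.
After rounding ($5): Kowalski $842,585; Dube $1,567,045; Ibarra $674,415; Haddad $1,290,255. Sum = $4,374,300.
Rounded total matches; no reconciliation needed.

Kowalski: $842,585; Dube: $1,567,045; Ibarra: $674,415; Haddad: $1,290,255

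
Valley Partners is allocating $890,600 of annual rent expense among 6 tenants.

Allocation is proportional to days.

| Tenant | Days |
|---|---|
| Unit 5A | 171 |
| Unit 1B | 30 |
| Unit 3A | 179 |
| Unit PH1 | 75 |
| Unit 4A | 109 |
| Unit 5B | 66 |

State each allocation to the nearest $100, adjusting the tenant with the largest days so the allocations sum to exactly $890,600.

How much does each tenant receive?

Unit 5A: $241,700 | Unit 1B: $42,400 | Unit 3A: $253,100 | Unit PH1: $106,000 | Unit 4A: $154,100 | Unit 5B: $93,300

Sum of days: 630.
Pro-rata amounts: Unit 5A 171/630 × $890,600 = 241,734.29; Unit 1B 30/630 × $890,600 = 42,409.52; Unit 3A 179/630 × $890,600 = 253,043.49; Unit PH1 75/630 × $890,600 = 106,023.81; Unit 4A 109/630 × $890,600 = 154,087.94; Unit 5B 66/630 × $890,600 = 93,300.95.
After rounding ($100): Unit 5A $241,700; Unit 1B $42,400; Unit 3A $253,000; Unit PH1 $106,000; Unit 4A $154,100; Unit 5B $93,300. Sum = $890,500.
Difference $890,600 − $890,500 = +$100 applied to largest days (Unit 3A): Unit 3A becomes $253,100.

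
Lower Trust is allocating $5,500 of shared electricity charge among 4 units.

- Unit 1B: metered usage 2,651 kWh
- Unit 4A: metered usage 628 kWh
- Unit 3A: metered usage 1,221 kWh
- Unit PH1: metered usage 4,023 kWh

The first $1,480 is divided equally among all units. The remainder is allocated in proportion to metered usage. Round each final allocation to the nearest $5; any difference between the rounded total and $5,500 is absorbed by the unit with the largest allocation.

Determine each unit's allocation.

Unit 1B: $1,620; Unit 4A: $665; Unit 3A: $945; Unit PH1: $2,270

$1,480 shared equally gives $370 per unit.
Remainder $4,020 by metered usage (total 8,523): Unit 1B 1,250.38 → $1,250; Unit 4A 296.21 → $295; Unit 3A 575.90 → $575; Unit PH1 1,897.51 → $1,900.
Totals: Unit 1B $370 + $1,250 = $1,620; Unit 4A $370 + $295 = $665; Unit 3A $370 + $575 = $945; Unit PH1 $370 + $1,900 = $2,270.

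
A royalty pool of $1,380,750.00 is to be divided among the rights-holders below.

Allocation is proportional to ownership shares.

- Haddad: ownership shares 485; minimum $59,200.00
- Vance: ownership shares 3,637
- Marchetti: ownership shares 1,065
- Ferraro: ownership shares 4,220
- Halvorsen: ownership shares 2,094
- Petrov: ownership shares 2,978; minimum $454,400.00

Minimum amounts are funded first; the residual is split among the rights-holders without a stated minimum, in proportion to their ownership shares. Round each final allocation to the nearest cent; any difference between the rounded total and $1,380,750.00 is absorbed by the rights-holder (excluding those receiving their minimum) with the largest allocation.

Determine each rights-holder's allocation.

Guaranteed amounts: Haddad $59,200.00; Petrov $454,400.00. Balance $867,150.00.
Balance split over remaining ownership shares 11,016: Vance 286,294.8938 → $286,294.89; Marchetti 83,833.9461 → $83,833.95; Ferraro 332,187.0915 → $332,187.09; Halvorsen 164,834.0686 → $164,834.07.

Haddad: $59,200.00 · Vance: $286,294.89 · Marchetti: $83,833.95 · Ferraro: $332,187.09 · Halvorsen: $164,834.07 · Petrov: $454,400.00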